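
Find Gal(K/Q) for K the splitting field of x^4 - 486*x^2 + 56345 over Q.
Gal(K/Q) = V_4 (Klein four-group, Z/2Z × Z/2Z)

f factors as (x^2 - 295)(x^2 - 191), so the splitting field is K = Q(sqrt(295), sqrt(191)). The elements 295, 191, 56345 are all non-squares in Q, so sqrt(295) and sqrt(191) generate independent quadratic extensions. Thus [K:Q] = 4 and Gal(K/Q) is generated by the two order-2 automorphisms sqrt(295) ↦ -sqrt(295) and sqrt(191) ↦ -sqrt(191), giving V_4.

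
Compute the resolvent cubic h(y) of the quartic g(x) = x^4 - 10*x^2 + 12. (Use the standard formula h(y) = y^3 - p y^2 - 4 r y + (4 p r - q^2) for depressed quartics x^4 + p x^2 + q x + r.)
h(y) = y^3 + 10*y^2 - 48*y - 480

Identify coefficients: p = -10, q = 0, r = 12.
Plug into h(y) = y^3 - p y^2 - 4 r y + (4 p r - q^2):
  h(y) = y^3 - (-10) y^2 - 4*(12) y + (4*(-10)*(12) - (0)^2)
       = y^3 + (10) y^2 + (-48) y + (-480).
Simplifying: h(y) = y^3 + 10*y^2 - 48*y - 480.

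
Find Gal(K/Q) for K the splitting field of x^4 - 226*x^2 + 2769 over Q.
Gal(K/Q) = V_4 (Klein four-group, Z/2Z × Z/2Z)

f factors as (x^2 - 13)(x^2 - 213), so the splitting field is K = Q(sqrt(13), sqrt(213)). The elements 13, 213, 2769 are all non-squares in Q, so sqrt(13) and sqrt(213) generate independent quadratic extensions. Thus [K:Q] = 4 and Gal(K/Q) is generated by the two order-2 automorphisms sqrt(13) ↦ -sqrt(13) and sqrt(213) ↦ -sqrt(213), giving V_4.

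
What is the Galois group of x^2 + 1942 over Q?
Gal(K/Q) = Z/2Z (cyclic of order 2)

x^2 + 1942 is irreducible over Q since -1942 is not a rational square. The splitting field Q(sqrt(-1942)) has degree 2 over Q, and its unique nontrivial automorphism is sqrt(-1942) ↦ -sqrt(-1942). Hence Gal(Q(sqrt(-1942))/Q) = Z/2Z.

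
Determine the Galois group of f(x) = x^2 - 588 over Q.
Gal(K/Q) = Z/2Z (cyclic of order 2)

x^2 - 588 is irreducible over Q since 588 is not a rational square. The splitting field Q(sqrt(588)) has degree 2 over Q, and its unique nontrivial automorphism is sqrt(588) ↦ -sqrt(588). Hence Gal(Q(sqrt(588))/Q) = Z/2Z.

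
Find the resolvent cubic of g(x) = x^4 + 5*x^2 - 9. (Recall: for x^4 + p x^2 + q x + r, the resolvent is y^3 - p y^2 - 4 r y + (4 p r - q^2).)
h(y) = y^3 - 5*y^2 + 36*y - 180

Identify coefficients: p = 5, q = 0, r = -9.
Plug into h(y) = y^3 - p y^2 - 4 r y + (4 p r - q^2):
  h(y) = y^3 - (5) y^2 - 4*(-9) y + (4*(5)*(-9) - (0)^2)
       = y^3 + (-5) y^2 + (36) y + (-180).
Simplifying: h(y) = y^3 - 5*y^2 + 36*y - 180.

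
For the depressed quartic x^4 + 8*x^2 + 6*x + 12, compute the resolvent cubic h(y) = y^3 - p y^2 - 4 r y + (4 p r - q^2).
h(y) = y^3 - 8*y^2 - 48*y + 348

Identify coefficients: p = 8, q = 6, r = 12.
Plug into h(y) = y^3 - p y^2 - 4 r y + (4 p r - q^2):
  h(y) = y^3 - (8) y^2 - 4*(12) y + (4*(8)*(12) - (6)^2)
       = y^3 + (-8) y^2 + (-48) y + (348).
Simplifying: h(y) = y^3 - 8*y^2 - 48*y + 348.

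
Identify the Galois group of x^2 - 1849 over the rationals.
Gal(K/Q) = trivial group (order 1)

x^2 - 1849 factors as (x - 43)(x + 43) over Q, so its splitting field is Q itself and the Galois group is trivial.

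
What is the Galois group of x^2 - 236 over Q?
Gal(K/Q) = Z/2Z (cyclic of order 2)

x^2 - 236 is irreducible over Q since 236 is not a rational square. The splitting field Q(sqrt(236)) has degree 2 over Q, and its unique nontrivial automorphism is sqrt(236) ↦ -sqrt(236). Hence Gal(Q(sqrt(236))/Q) = Z/2Z.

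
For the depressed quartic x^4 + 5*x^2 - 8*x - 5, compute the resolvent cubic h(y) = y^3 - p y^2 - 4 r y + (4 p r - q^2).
h(y) = y^3 - 5*y^2 + 20*y - 164

Identify coefficients: p = 5, q = -8, r = -5.
Plug into h(y) = y^3 - p y^2 - 4 r y + (4 p r - q^2):
  h(y) = y^3 - (5) y^2 - 4*(-5) y + (4*(5)*(-5) - (-8)^2)
       = y^3 + (-5) y^2 + (20) y + (-164).
Simplifying: h(y) = y^3 - 5*y^2 + 20*y - 164.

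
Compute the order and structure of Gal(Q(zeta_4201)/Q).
|Gal(Q(zeta_4201)/Q)| = phi(4201) = 4200; group ≅ (Z/4201Z)^* ≅ Z/4200Z

The n-th cyclotomic polynomial Φ_4201(x) is the minimal polynomial of zeta_4201 over Q and has degree phi(4201) = 4200. So Q(zeta_4201) is a degree-4200 Galois extension with Galois group (Z/4201Z)^*. (Z/4201Z)^* is cyclic since 4201 is an odd prime power (or 4). Hence Gal(Q(zeta_4201)/Q) ≅ Z/4200Z.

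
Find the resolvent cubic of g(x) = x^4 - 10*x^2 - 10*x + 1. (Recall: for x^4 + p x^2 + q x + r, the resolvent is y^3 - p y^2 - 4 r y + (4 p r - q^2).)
h(y) = y^3 + 10*y^2 - 4*y - 140

Identify coefficients: p = -10, q = -10, r = 1.
Plug into h(y) = y^3 - p y^2 - 4 r y + (4 p r - q^2):
  h(y) = y^3 - (-10) y^2 - 4*(1) y + (4*(-10)*(1) - (-10)^2)
       = y^3 + (10) y^2 + (-4) y + (-140).
Simplifying: h(y) = y^3 + 10*y^2 - 4*y - 140.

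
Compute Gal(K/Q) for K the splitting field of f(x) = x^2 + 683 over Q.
Gal(K/Q) = Z/2Z (cyclic of order 2)

x^2 + 683 is irreducible over Q since -683 is not a rational square. The splitting field Q(sqrt(-683)) has degree 2 over Q, and its unique nontrivial automorphism is sqrt(-683) ↦ -sqrt(-683). Hence Gal(Q(sqrt(-683))/Q) = Z/2Z.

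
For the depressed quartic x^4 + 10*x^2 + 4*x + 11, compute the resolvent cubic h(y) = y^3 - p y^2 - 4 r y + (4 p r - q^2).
h(y) = y^3 - 10*y^2 - 44*y + 424

Identify coefficients: p = 10, q = 4, r = 11.
Plug into h(y) = y^3 - p y^2 - 4 r y + (4 p r - q^2):
  h(y) = y^3 - (10) y^2 - 4*(11) y + (4*(10)*(11) - (4)^2)
       = y^3 + (-10) y^2 + (-44) y + (424).
Simplifying: h(y) = y^3 - 10*y^2 - 44*y + 424.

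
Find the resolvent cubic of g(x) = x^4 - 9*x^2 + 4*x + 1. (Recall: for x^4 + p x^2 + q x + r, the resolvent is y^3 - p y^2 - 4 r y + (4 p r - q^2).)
h(y) = y^3 + 9*y^2 - 4*y - 52

Identify coefficients: p = -9, q = 4, r = 1.
Plug into h(y) = y^3 - p y^2 - 4 r y + (4 p r - q^2):
  h(y) = y^3 - (-9) y^2 - 4*(1) y + (4*(-9)*(1) - (4)^2)
       = y^3 + (9) y^2 + (-4) y + (-52).
Simplifying: h(y) = y^3 + 9*y^2 - 4*y - 52.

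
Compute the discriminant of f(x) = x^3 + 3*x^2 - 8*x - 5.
Δ = 4649

For x^3 + a x^2 + b x + c the discriminant is Δ = 18 a b c - 4 a^3 c + a^2 b^2 - 4 b^3 - 27 c^2.
Plug a = 3, b = -8, c = -5:
  18*(3)*(-8)*(-5) - 4*(3)^3*(-5) + (3)^2*(-8)^2 - 4*(-8)^3 - 27*(-5)^2
  = 2160 + (540) + 576 + (2048) + (-675)
  = 4649.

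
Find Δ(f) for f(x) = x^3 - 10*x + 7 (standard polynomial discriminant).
Δ = 2677

For a depressed cubic x^3 + p x + q the discriminant is Δ = -4 p^3 - 27 q^2 = -4*(-10)^3 - 27*(7)^2 = 4000 - 1323 = 2677.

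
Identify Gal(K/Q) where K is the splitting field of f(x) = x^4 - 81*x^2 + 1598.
Gal(K/Q) = V_4 (Klein four-group, Z/2Z × Z/2Z)

f factors as (x^2 - 34)(x^2 - 47), so the splitting field is K = Q(sqrt(34), sqrt(47)). The elements 34, 47, 1598 are all non-squares in Q, so sqrt(34) and sqrt(47) generate independent quadratic extensions. Thus [K:Q] = 4 and Gal(K/Q) is generated by the two order-2 automorphisms sqrt(34) ↦ -sqrt(34) and sqrt(47) ↦ -sqrt(47), giving V_4.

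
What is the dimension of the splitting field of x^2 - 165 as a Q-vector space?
[K:Q] = 2

The polynomial x^2 - 165 is irreducible over Q since 165 is not a perfect square. Its splitting field is Q(sqrt(165)), which has degree 2 over Q.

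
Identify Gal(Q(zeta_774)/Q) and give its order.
|Gal(Q(zeta_774)/Q)| = phi(774) = 252; group ≅ (Z/774Z)^* ≅ Z/6Z × Z/42Z

The n-th cyclotomic polynomial Φ_774(x) is the minimal polynomial of zeta_774 over Q and has degree phi(774) = 252. So Q(zeta_774) is a degree-252 Galois extension with Galois group (Z/774Z)^*. By CRT, (Z/774Z)^* ≅ (Z/2Z)^* × (Z/9Z)^* × (Z/43Z)^*. Each prime-power unit group is (Z/2Z)^* ≅ trivial group (order 1); (Z/9Z)^* ≅ Z/6Z; (Z/43Z)^* ≅ Z/42Z. Hence Gal(Q(zeta_774)/Q) ≅ Z/6Z × Z/42Z.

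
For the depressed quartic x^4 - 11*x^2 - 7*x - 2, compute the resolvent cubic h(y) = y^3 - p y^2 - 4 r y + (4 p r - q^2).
h(y) = y^3 + 11*y^2 + 8*y + 39

Identify coefficients: p = -11, q = -7, r = -2.
Plug into h(y) = y^3 - p y^2 - 4 r y + (4 p r - q^2):
  h(y) = y^3 - (-11) y^2 - 4*(-2) y + (4*(-11)*(-2) - (-7)^2)
       = y^3 + (11) y^2 + (8) y + (39).
Simplifying: h(y) = y^3 + 11*y^2 + 8*y + 39.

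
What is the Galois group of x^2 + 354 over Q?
Gal(K/Q) = Z/2Z (cyclic of order 2)

x^2 + 354 is irreducible over Q since -354 is not a rational square. The splitting field Q(sqrt(-354)) has degree 2 over Q, and its unique nontrivial automorphism is sqrt(-354) ↦ -sqrt(-354). Hence Gal(Q(sqrt(-354))/Q) = Z/2Z.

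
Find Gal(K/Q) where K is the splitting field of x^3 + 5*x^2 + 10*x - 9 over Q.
Gal(K/Q) = S_3 (symmetric group of order 6)

Compute the discriminant of x^3 + (5)*x^2 + (10)*x + (-9): Δ = -7287. Since Δ is not a rational square, the Galois group is not contained in A_3; it must be the full S_3 (irreducibility of the cubic rules out anything smaller).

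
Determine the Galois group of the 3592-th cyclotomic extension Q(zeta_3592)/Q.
|Gal(Q(zeta_3592)/Q)| = phi(3592) = 1792; group ≅ (Z/3592Z)^* ≅ Z/2Z × Z/2Z × Z/448Z

The n-th cyclotomic polynomial Φ_3592(x) is the minimal polynomial of zeta_3592 over Q and has degree phi(3592) = 1792. So Q(zeta_3592) is a degree-1792 Galois extension with Galois group (Z/3592Z)^*. By CRT, (Z/3592Z)^* ≅ (Z/8Z)^* × (Z/449Z)^*. Each prime-power unit group is (Z/8Z)^* ≅ Z/2Z × Z/2Z; (Z/449Z)^* ≅ Z/448Z. Hence Gal(Q(zeta_3592)/Q) ≅ Z/2Z × Z/2Z × Z/448Z.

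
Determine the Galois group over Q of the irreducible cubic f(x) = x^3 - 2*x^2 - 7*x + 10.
Gal(K/Q) = S_3 (symmetric group of order 6)

Compute the discriminant of x^3 + (-2)*x^2 + (-7)*x + (10): Δ = 1708. Since Δ is not a rational square, the Galois group is not contained in A_3; it must be the full S_3 (irreducibility of the cubic rules out anything smaller).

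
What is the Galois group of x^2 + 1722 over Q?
Gal(K/Q) = Z/2Z (cyclic of order 2)

x^2 + 1722 is irreducible over Q since -1722 is not a rational square. The splitting field Q(sqrt(-1722)) has degree 2 over Q, and its unique nontrivial automorphism is sqrt(-1722) ↦ -sqrt(-1722). Hence Gal(Q(sqrt(-1722))/Q) = Z/2Z.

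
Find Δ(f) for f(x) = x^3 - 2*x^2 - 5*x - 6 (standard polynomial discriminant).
Δ = -1644

For x^3 + a x^2 + b x + c the discriminant is Δ = 18 a b c - 4 a^3 c + a^2 b^2 - 4 b^3 - 27 c^2.
Plug a = -2, b = -5, c = -6:
  18*(-2)*(-5)*(-6) - 4*(-2)^3*(-6) + (-2)^2*(-5)^2 - 4*(-5)^3 - 27*(-6)^2
  = -1080 + (-192) + 100 + (500) + (-972)
  = -1644.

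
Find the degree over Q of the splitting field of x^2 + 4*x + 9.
[K:Q] = 2

The discriminant of x^2 + (4)*x + (9) is b^2 - 4c = 16 - (36) = -20. Since -20 is not a perfect square in Q, the polynomial is irreducible over Q. Its two roots generate a degree-2 extension, so [K:Q] = 2.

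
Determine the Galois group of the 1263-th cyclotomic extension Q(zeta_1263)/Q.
|Gal(Q(zeta_1263)/Q)| = phi(1263) = 840; group ≅ (Z/1263Z)^* ≅ Z/2Z × Z/420Z

The n-th cyclotomic polynomial Φ_1263(x) is the minimal polynomial of zeta_1263 over Q and has degree phi(1263) = 840. So Q(zeta_1263) is a degree-840 Galois extension with Galois group (Z/1263Z)^*. By CRT, (Z/1263Z)^* ≅ (Z/3Z)^* × (Z/421Z)^*. Each prime-power unit group is (Z/3Z)^* ≅ Z/2Z; (Z/421Z)^* ≅ Z/420Z. Hence Gal(Q(zeta_1263)/Q) ≅ Z/2Z × Z/420Z.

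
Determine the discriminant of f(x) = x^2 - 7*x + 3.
Δ = 37

For a quadratic a x^2 + b x + c the discriminant is Δ = b^2 - 4ac = (-7)^2 - 4*(1)*(3) = 49 - (12) = 37.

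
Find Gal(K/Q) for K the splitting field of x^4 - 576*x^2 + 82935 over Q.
Gal(K/Q) = V_4 (Klein four-group, Z/2Z × Z/2Z)

f factors as (x^2 - 291)(x^2 - 285), so the splitting field is K = Q(sqrt(291), sqrt(285)). The elements 291, 285, 82935 are all non-squares in Q, so sqrt(291) and sqrt(285) generate independent quadratic extensions. Thus [K:Q] = 4 and Gal(K/Q) is generated by the two order-2 automorphisms sqrt(291) ↦ -sqrt(291) and sqrt(285) ↦ -sqrt(285), giving V_4.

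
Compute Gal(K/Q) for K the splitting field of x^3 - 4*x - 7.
Gal(K/Q) = S_3 (symmetric group of order 6)

Compute the discriminant of x^3 + (0)*x^2 + (-4)*x + (-7): Δ = -1067. Since Δ is not a rational square, the Galois group is not contained in A_3; it must be the full S_3 (irreducibility of the cubic rules out anything smaller).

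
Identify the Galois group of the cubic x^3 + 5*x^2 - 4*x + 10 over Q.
Gal(K/Q) = S_3 (symmetric group of order 6)

Compute the discriminant of x^3 + (5)*x^2 + (-4)*x + (10): Δ = -10644. Since Δ is not a rational square, the Galois group is not contained in A_3; it must be the full S_3 (irreducibility of the cubic rules out anything smaller).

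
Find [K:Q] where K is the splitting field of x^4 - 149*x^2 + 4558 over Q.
[K:Q] = 4

f factors as (x^2 - 106)(x^2 - 43); the splitting field is K = Q(sqrt(106), sqrt(43)). Since 106, 43, and 4558 are all non-squares in Q, the three subfields Q(sqrt(106)), Q(sqrt(43)), Q(sqrt(4558)) are distinct degree-2 extensions, so [K:Q] = 4 (Klein four Galois group).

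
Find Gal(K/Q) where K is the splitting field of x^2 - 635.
Gal(K/Q) = Z/2Z (cyclic of order 2)

x^2 - 635 is irreducible over Q since 635 is not a rational square. The splitting field Q(sqrt(635)) has degree 2 over Q, and its unique nontrivial automorphism is sqrt(635) ↦ -sqrt(635). Hence Gal(Q(sqrt(635))/Q) = Z/2Z.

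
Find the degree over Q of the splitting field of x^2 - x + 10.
[K:Q] = 2

The discriminant of x^2 + (-1)*x + (10) is b^2 - 4c = 1 - (40) = -39. Since -39 is not a perfect square in Q, the polynomial is irreducible over Q. Its two roots generate a degree-2 extension, so [K:Q] = 2.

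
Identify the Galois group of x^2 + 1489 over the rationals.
Gal(K/Q) = Z/2Z (cyclic of order 2)

x^2 + 1489 is irreducible over Q since -1489 is not a rational square. The splitting field Q(sqrt(-1489)) has degree 2 over Q, and its unique nontrivial automorphism is sqrt(-1489) ↦ -sqrt(-1489). Hence Gal(Q(sqrt(-1489))/Q) = Z/2Z.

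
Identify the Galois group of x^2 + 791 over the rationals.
Gal(K/Q) = Z/2Z (cyclic of order 2)

x^2 + 791 is irreducible over Q since -791 is not a rational square. The splitting field Q(sqrt(-791)) has degree 2 over Q, and its unique nontrivial automorphism is sqrt(-791) ↦ -sqrt(-791). Hence Gal(Q(sqrt(-791))/Q) = Z/2Z.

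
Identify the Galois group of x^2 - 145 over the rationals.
Gal(K/Q) = Z/2Z (cyclic of order 2)

x^2 - 145 is irreducible over Q since 145 is not a rational square. The splitting field Q(sqrt(145)) has degree 2 over Q, and its unique nontrivial automorphism is sqrt(145) ↦ -sqrt(145). Hence Gal(Q(sqrt(145))/Q) = Z/2Z.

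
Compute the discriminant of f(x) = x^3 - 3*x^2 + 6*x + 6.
Δ = -2808

For x^3 + a x^2 + b x + c the discriminant is Δ = 18 a b c - 4 a^3 c + a^2 b^2 - 4 b^3 - 27 c^2.
Plug a = -3, b = 6, c = 6:
  18*(-3)*(6)*(6) - 4*(-3)^3*(6) + (-3)^2*(6)^2 - 4*(6)^3 - 27*(6)^2
  = -1944 + (648) + 324 + (-864) + (-972)
  = -2808.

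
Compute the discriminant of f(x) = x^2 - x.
Δ = 1

For a quadratic a x^2 + b x + c the discriminant is Δ = b^2 - 4ac = (-1)^2 - 4*(1)*(0) = 1 - (0) = 1.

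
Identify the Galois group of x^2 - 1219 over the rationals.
Gal(K/Q) = Z/2Z (cyclic of order 2)

x^2 - 1219 is irreducible over Q since 1219 is not a rational square. The splitting field Q(sqrt(1219)) has degree 2 over Q, and its unique nontrivial automorphism is sqrt(1219) ↦ -sqrt(1219). Hence Gal(Q(sqrt(1219))/Q) = Z/2Z.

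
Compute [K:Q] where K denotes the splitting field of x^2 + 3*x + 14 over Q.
[K:Q] = 2

The discriminant of x^2 + (3)*x + (14) is b^2 - 4c = 9 - (56) = -47. Since -47 is not a perfect square in Q, the polynomial is irreducible over Q. Its two roots generate a degree-2 extension, so [K:Q] = 2.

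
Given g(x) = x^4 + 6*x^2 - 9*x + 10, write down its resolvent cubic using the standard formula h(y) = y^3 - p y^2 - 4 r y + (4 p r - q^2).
h(y) = y^3 - 6*y^2 - 40*y + 159

Identify coefficients: p = 6, q = -9, r = 10.
Plug into h(y) = y^3 - p y^2 - 4 r y + (4 p r - q^2):
  h(y) = y^3 - (6) y^2 - 4*(10) y + (4*(6)*(10) - (-9)^2)
       = y^3 + (-6) y^2 + (-40) y + (159).
Simplifying: h(y) = y^3 - 6*y^2 - 40*y + 159.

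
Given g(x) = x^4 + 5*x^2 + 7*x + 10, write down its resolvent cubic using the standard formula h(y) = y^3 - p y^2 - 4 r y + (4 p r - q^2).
h(y) = y^3 - 5*y^2 - 40*y + 151

Identify coefficients: p = 5, q = 7, r = 10.
Plug into h(y) = y^3 - p y^2 - 4 r y + (4 p r - q^2):
  h(y) = y^3 - (5) y^2 - 4*(10) y + (4*(5)*(10) - (7)^2)
       = y^3 + (-5) y^2 + (-40) y + (151).
Simplifying: h(y) = y^3 - 5*y^2 - 40*y + 151.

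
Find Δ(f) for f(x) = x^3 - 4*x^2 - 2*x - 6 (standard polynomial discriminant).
Δ = -3276

For x^3 + a x^2 + b x + c the discriminant is Δ = 18 a b c - 4 a^3 c + a^2 b^2 - 4 b^3 - 27 c^2.
Plug a = -4, b = -2, c = -6:
  18*(-4)*(-2)*(-6) - 4*(-4)^3*(-6) + (-4)^2*(-2)^2 - 4*(-2)^3 - 27*(-6)^2
  = -864 + (-1536) + 64 + (32) + (-972)
  = -3276.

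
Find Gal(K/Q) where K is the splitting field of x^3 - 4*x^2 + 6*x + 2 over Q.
Gal(K/Q) = S_3 (symmetric group of order 6)

Compute the discriminant of x^3 + (-4)*x^2 + (6)*x + (2): Δ = -748. Since Δ is not a rational square, the Galois group is not contained in A_3; it must be the full S_3 (irreducibility of the cubic rules out anything smaller).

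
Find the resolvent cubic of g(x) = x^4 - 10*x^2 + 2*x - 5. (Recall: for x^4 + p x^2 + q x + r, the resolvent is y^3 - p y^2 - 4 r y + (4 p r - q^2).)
h(y) = y^3 + 10*y^2 + 20*y + 196

Identify coefficients: p = -10, q = 2, r = -5.
Plug into h(y) = y^3 - p y^2 - 4 r y + (4 p r - q^2):
  h(y) = y^3 - (-10) y^2 - 4*(-5) y + (4*(-10)*(-5) - (2)^2)
       = y^3 + (10) y^2 + (20) y + (196).
Simplifying: h(y) = y^3 + 10*y^2 + 20*y + 196.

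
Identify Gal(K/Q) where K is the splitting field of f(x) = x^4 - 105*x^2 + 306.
Gal(K/Q) = V_4 (Klein four-group, Z/2Z × Z/2Z)

f factors as (x^2 - 102)(x^2 - 3), so the splitting field is K = Q(sqrt(102), sqrt(3)). The elements 102, 3, 306 are all non-squares in Q, so sqrt(102) and sqrt(3) generate independent quadratic extensions. Thus [K:Q] = 4 and Gal(K/Q) is generated by the two order-2 automorphisms sqrt(102) ↦ -sqrt(102) and sqrt(3) ↦ -sqrt(3), giving V_4.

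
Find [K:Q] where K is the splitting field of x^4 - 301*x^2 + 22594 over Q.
[K:Q] = 4

f factors as (x^2 - 158)(x^2 - 143); the splitting field is K = Q(sqrt(158), sqrt(143)). Since 158, 143, and 22594 are all non-squares in Q, the three subfields Q(sqrt(158)), Q(sqrt(143)), Q(sqrt(22594)) are distinct degree-2 extensions, so [K:Q] = 4 (Klein four Galois group).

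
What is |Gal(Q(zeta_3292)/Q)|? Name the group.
|Gal(Q(zeta_3292)/Q)| = phi(3292) = 1644; group ≅ (Z/3292Z)^* ≅ Z/2Z × Z/822Z

The n-th cyclotomic polynomial Φ_3292(x) is the minimal polynomial of zeta_3292 over Q and has degree phi(3292) = 1644. So Q(zeta_3292) is a degree-1644 Galois extension with Galois group (Z/3292Z)^*. By CRT, (Z/3292Z)^* ≅ (Z/4Z)^* × (Z/823Z)^*. Each prime-power unit group is (Z/4Z)^* ≅ Z/2Z; (Z/823Z)^* ≅ Z/822Z. Hence Gal(Q(zeta_3292)/Q) ≅ Z/2Z × Z/822Z.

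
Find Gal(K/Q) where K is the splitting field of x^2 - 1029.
Gal(K/Q) = Z/2Z (cyclic of order 2)

x^2 - 1029 is irreducible over Q since 1029 is not a rational square. The splitting field Q(sqrt(1029)) has degree 2 over Q, and its unique nontrivial automorphism is sqrt(1029) ↦ -sqrt(1029). Hence Gal(Q(sqrt(1029))/Q) = Z/2Z.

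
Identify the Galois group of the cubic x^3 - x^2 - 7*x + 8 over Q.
Gal(K/Q) = S_3 (symmetric group of order 6)

Compute the discriminant of x^3 + (-1)*x^2 + (-7)*x + (8): Δ = 733. Since Δ is not a rational square, the Galois group is not contained in A_3; it must be the full S_3 (irreducibility of the cubic rules out anything smaller).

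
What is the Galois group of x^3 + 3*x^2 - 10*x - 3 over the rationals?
Gal(K/Q) = S_3 (symmetric group of order 6)

Compute the discriminant of x^3 + (3)*x^2 + (-10)*x + (-3): Δ = 6601. Since Δ is not a rational square, the Galois group is not contained in A_3; it must be the full S_3 (irreducibility of the cubic rules out anything smaller).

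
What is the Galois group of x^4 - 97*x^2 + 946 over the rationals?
Gal(K/Q) = V_4 (Klein four-group, Z/2Z × Z/2Z)

f factors as (x^2 - 11)(x^2 - 86), so the splitting field is K = Q(sqrt(11), sqrt(86)). The elements 11, 86, 946 are all non-squares in Q, so sqrt(11) and sqrt(86) generate independent quadratic extensions. Thus [K:Q] = 4 and Gal(K/Q) is generated by the two order-2 automorphisms sqrt(11) ↦ -sqrt(11) and sqrt(86) ↦ -sqrt(86), giving V_4.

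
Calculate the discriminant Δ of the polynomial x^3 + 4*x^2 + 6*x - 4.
Δ = -1424

For x^3 + a x^2 + b x + c the discriminant is Δ = 18 a b c - 4 a^3 c + a^2 b^2 - 4 b^3 - 27 c^2.
Plug a = 4, b = 6, c = -4:
  18*(4)*(6)*(-4) - 4*(4)^3*(-4) + (4)^2*(6)^2 - 4*(6)^3 - 27*(-4)^2
  = -1728 + (1024) + 576 + (-864) + (-432)
  = -1424.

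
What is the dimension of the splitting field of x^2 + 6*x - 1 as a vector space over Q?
[K:Q] = 2

The discriminant of x^2 + (6)*x + (-1) is b^2 - 4c = 36 - (-4) = 40. Since 40 is not a perfect square in Q, the polynomial is irreducible over Q. Its two roots generate a degree-2 extension, so [K:Q] = 2.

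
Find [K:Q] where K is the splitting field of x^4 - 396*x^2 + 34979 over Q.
[K:Q] = 4

f factors as (x^2 - 133)(x^2 - 263); the splitting field is K = Q(sqrt(133), sqrt(263)). Since 133, 263, and 34979 are all non-squares in Q, the three subfields Q(sqrt(133)), Q(sqrt(263)), Q(sqrt(34979)) are distinct degree-2 extensions, so [K:Q] = 4 (Klein four Galois group).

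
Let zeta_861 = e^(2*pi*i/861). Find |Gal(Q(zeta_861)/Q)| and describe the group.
|Gal(Q(zeta_861)/Q)| = phi(861) = 480; group ≅ (Z/861Z)^* ≅ Z/2Z × Z/6Z × Z/40Z

The n-th cyclotomic polynomial Φ_861(x) is the minimal polynomial of zeta_861 over Q and has degree phi(861) = 480. So Q(zeta_861) is a degree-480 Galois extension with Galois group (Z/861Z)^*. By CRT, (Z/861Z)^* ≅ (Z/3Z)^* × (Z/7Z)^* × (Z/41Z)^*. Each prime-power unit group is (Z/3Z)^* ≅ Z/2Z; (Z/7Z)^* ≅ Z/6Z; (Z/41Z)^* ≅ Z/40Z. Hence Gal(Q(zeta_861)/Q) ≅ Z/2Z × Z/6Z × Z/40Z.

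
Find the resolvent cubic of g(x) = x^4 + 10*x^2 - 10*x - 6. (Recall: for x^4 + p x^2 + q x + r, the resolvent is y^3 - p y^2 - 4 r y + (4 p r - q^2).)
h(y) = y^3 - 10*y^2 + 24*y - 340

Identify coefficients: p = 10, q = -10, r = -6.
Plug into h(y) = y^3 - p y^2 - 4 r y + (4 p r - q^2):
  h(y) = y^3 - (10) y^2 - 4*(-6) y + (4*(10)*(-6) - (-10)^2)
       = y^3 + (-10) y^2 + (24) y + (-340).
Simplifying: h(y) = y^3 - 10*y^2 + 24*y - 340.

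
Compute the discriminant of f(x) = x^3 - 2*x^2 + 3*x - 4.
Δ = -200

For x^3 + a x^2 + b x + c the discriminant is Δ = 18 a b c - 4 a^3 c + a^2 b^2 - 4 b^3 - 27 c^2.
Plug a = -2, b = 3, c = -4:
  18*(-2)*(3)*(-4) - 4*(-2)^3*(-4) + (-2)^2*(3)^2 - 4*(3)^3 - 27*(-4)^2
  = 432 + (-128) + 36 + (-108) + (-432)
  = -200.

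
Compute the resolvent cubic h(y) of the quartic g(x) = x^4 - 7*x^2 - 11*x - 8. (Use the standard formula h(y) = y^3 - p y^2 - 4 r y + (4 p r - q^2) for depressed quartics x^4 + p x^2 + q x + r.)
h(y) = y^3 + 7*y^2 + 32*y + 103

Identify coefficients: p = -7, q = -11, r = -8.
Plug into h(y) = y^3 - p y^2 - 4 r y + (4 p r - q^2):
  h(y) = y^3 - (-7) y^2 - 4*(-8) y + (4*(-7)*(-8) - (-11)^2)
       = y^3 + (7) y^2 + (32) y + (103).
Simplifying: h(y) = y^3 + 7*y^2 + 32*y + 103.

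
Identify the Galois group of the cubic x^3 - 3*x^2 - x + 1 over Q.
Gal(K/Q) = S_3 (symmetric group of order 6)

Compute the discriminant of x^3 + (-3)*x^2 + (-1)*x + (1): Δ = 148. Since Δ is not a rational square, the Galois group is not contained in A_3; it must be the full S_3 (irreducibility of the cubic rules out anything smaller).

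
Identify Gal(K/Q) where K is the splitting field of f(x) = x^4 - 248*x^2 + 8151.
Gal(K/Q) = V_4 (Klein four-group, Z/2Z × Z/2Z)

f factors as (x^2 - 39)(x^2 - 209), so the splitting field is K = Q(sqrt(39), sqrt(209)). The elements 39, 209, 8151 are all non-squares in Q, so sqrt(39) and sqrt(209) generate independent quadratic extensions. Thus [K:Q] = 4 and Gal(K/Q) is generated by the two order-2 automorphisms sqrt(39) ↦ -sqrt(39) and sqrt(209) ↦ -sqrt(209), giving V_4.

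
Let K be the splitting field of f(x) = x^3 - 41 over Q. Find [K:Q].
[K:Q] = 6

x^3 - 41 has one real root r = 41^(1/3) and two complex roots r*zeta_3, r*zeta_3^2 where zeta_3 = e^(2*pi*i/3). The splitting field is Q(r, zeta_3). [Q(r):Q] = 3 and [Q(zeta_3):Q] = 2 with gcd = 1, so [Q(r, zeta_3):Q] = 3 * 2 = 6.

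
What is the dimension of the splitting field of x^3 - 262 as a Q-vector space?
[K:Q] = 6

x^3 - 262 has one real root r = 262^(1/3) and two complex roots r*zeta_3, r*zeta_3^2 where zeta_3 = e^(2*pi*i/3). The splitting field is Q(r, zeta_3). [Q(r):Q] = 3 and [Q(zeta_3):Q] = 2 with gcd = 1, so [Q(r, zeta_3):Q] = 3 * 2 = 6.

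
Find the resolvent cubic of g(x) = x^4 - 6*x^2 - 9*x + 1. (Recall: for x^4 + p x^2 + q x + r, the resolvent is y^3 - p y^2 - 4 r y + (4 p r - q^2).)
h(y) = y^3 + 6*y^2 - 4*y - 105

Identify coefficients: p = -6, q = -9, r = 1.
Plug into h(y) = y^3 - p y^2 - 4 r y + (4 p r - q^2):
  h(y) = y^3 - (-6) y^2 - 4*(1) y + (4*(-6)*(1) - (-9)^2)
       = y^3 + (6) y^2 + (-4) y + (-105).
Simplifying: h(y) = y^3 + 6*y^2 - 4*y - 105.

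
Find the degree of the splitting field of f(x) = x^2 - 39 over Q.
[K:Q] = 2

The polynomial x^2 - 39 is irreducible over Q since 39 is not a perfect square. Its splitting field is Q(sqrt(39)), which has degree 2 over Q.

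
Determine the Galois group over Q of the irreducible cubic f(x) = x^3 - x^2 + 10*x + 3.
Gal(K/Q) = S_3 (symmetric group of order 6)

Compute the discriminant of x^3 + (-1)*x^2 + (10)*x + (3): Δ = -4671. Since Δ is not a rational square, the Galois group is not contained in A_3; it must be the full S_3 (irreducibility of the cubic rules out anything smaller).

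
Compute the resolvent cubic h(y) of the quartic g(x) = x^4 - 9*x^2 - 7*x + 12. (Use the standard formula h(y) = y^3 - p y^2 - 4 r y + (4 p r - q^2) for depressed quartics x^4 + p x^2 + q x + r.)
h(y) = y^3 + 9*y^2 - 48*y - 481

Identify coefficients: p = -9, q = -7, r = 12.
Plug into h(y) = y^3 - p y^2 - 4 r y + (4 p r - q^2):
  h(y) = y^3 - (-9) y^2 - 4*(12) y + (4*(-9)*(12) - (-7)^2)
       = y^3 + (9) y^2 + (-48) y + (-481).
Simplifying: h(y) = y^3 + 9*y^2 - 48*y - 481.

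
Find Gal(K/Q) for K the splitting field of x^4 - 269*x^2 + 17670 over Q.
Gal(K/Q) = V_4 (Klein four-group, Z/2Z × Z/2Z)

f factors as (x^2 - 114)(x^2 - 155), so the splitting field is K = Q(sqrt(114), sqrt(155)). The elements 114, 155, 17670 are all non-squares in Q, so sqrt(114) and sqrt(155) generate independent quadratic extensions. Thus [K:Q] = 4 and Gal(K/Q) is generated by the two order-2 automorphisms sqrt(114) ↦ -sqrt(114) and sqrt(155) ↦ -sqrt(155), giving V_4.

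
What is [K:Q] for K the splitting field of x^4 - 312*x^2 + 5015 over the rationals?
[K:Q] = 4

f factors as (x^2 - 295)(x^2 - 17); the splitting field is K = Q(sqrt(295), sqrt(17)). Since 295, 17, and 5015 are all non-squares in Q, the three subfields Q(sqrt(295)), Q(sqrt(17)), Q(sqrt(5015)) are distinct degree-2 extensions, so [K:Q] = 4 (Klein four Galois group).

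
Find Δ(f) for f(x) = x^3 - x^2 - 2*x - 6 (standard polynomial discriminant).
Δ = -1176

For x^3 + a x^2 + b x + c the discriminant is Δ = 18 a b c - 4 a^3 c + a^2 b^2 - 4 b^3 - 27 c^2.
Plug a = -1, b = -2, c = -6:
  18*(-1)*(-2)*(-6) - 4*(-1)^3*(-6) + (-1)^2*(-2)^2 - 4*(-2)^3 - 27*(-6)^2
  = -216 + (-24) + 4 + (32) + (-972)
  = -1176.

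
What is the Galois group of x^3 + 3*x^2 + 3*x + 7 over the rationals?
Gal(K/Q) = S_3 (symmetric group of order 6)

Compute the discriminant of x^3 + (3)*x^2 + (3)*x + (7): Δ = -972. Since Δ is not a rational square, the Galois group is not contained in A_3; it must be the full S_3 (irreducibility of the cubic rules out anything smaller).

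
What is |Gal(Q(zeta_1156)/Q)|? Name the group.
|Gal(Q(zeta_1156)/Q)| = phi(1156) = 544; group ≅ (Z/1156Z)^* ≅ Z/2Z × Z/272Z

The n-th cyclotomic polynomial Φ_1156(x) is the minimal polynomial of zeta_1156 over Q and has degree phi(1156) = 544. So Q(zeta_1156) is a degree-544 Galois extension with Galois group (Z/1156Z)^*. By CRT, (Z/1156Z)^* ≅ (Z/4Z)^* × (Z/289Z)^*. Each prime-power unit group is (Z/4Z)^* ≅ Z/2Z; (Z/289Z)^* ≅ Z/272Z. Hence Gal(Q(zeta_1156)/Q) ≅ Z/2Z × Z/272Z.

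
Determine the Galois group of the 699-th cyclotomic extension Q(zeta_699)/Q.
|Gal(Q(zeta_699)/Q)| = phi(699) = 464; group ≅ (Z/699Z)^* ≅ Z/2Z × Z/232Z

The n-th cyclotomic polynomial Φ_699(x) is the minimal polynomial of zeta_699 over Q and has degree phi(699) = 464. So Q(zeta_699) is a degree-464 Galois extension with Galois group (Z/699Z)^*. By CRT, (Z/699Z)^* ≅ (Z/3Z)^* × (Z/233Z)^*. Each prime-power unit group is (Z/3Z)^* ≅ Z/2Z; (Z/233Z)^* ≅ Z/232Z. Hence Gal(Q(zeta_699)/Q) ≅ Z/2Z × Z/232Z.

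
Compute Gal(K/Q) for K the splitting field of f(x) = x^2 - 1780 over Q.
Gal(K/Q) = Z/2Z (cyclic of order 2)

x^2 - 1780 is irreducible over Q since 1780 is not a rational square. The splitting field Q(sqrt(1780)) has degree 2 over Q, and its unique nontrivial automorphism is sqrt(1780) ↦ -sqrt(1780). Hence Gal(Q(sqrt(1780))/Q) = Z/2Z.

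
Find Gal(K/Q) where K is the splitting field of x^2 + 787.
Gal(K/Q) = Z/2Z (cyclic of order 2)

x^2 + 787 is irreducible over Q since -787 is not a rational square. The splitting field Q(sqrt(-787)) has degree 2 over Q, and its unique nontrivial automorphism is sqrt(-787) ↦ -sqrt(-787). Hence Gal(Q(sqrt(-787))/Q) = Z/2Z.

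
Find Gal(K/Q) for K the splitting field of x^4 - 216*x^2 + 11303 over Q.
Gal(K/Q) = V_4 (Klein four-group, Z/2Z × Z/2Z)

f factors as (x^2 - 89)(x^2 - 127), so the splitting field is K = Q(sqrt(89), sqrt(127)). The elements 89, 127, 11303 are all non-squares in Q, so sqrt(89) and sqrt(127) generate independent quadratic extensions. Thus [K:Q] = 4 and Gal(K/Q) is generated by the two order-2 automorphisms sqrt(89) ↦ -sqrt(89) and sqrt(127) ↦ -sqrt(127), giving V_4.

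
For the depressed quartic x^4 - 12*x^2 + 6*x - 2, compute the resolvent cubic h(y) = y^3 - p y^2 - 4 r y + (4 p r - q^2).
h(y) = y^3 + 12*y^2 + 8*y + 60

Identify coefficients: p = -12, q = 6, r = -2.
Plug into h(y) = y^3 - p y^2 - 4 r y + (4 p r - q^2):
  h(y) = y^3 - (-12) y^2 - 4*(-2) y + (4*(-12)*(-2) - (6)^2)
       = y^3 + (12) y^2 + (8) y + (60).
Simplifying: h(y) = y^3 + 12*y^2 + 8*y + 60.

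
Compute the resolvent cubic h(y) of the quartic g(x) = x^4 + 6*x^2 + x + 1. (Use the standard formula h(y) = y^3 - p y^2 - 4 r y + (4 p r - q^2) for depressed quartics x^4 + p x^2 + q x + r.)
h(y) = y^3 - 6*y^2 - 4*y + 23

Identify coefficients: p = 6, q = 1, r = 1.
Plug into h(y) = y^3 - p y^2 - 4 r y + (4 p r - q^2):
  h(y) = y^3 - (6) y^2 - 4*(1) y + (4*(6)*(1) - (1)^2)
       = y^3 + (-6) y^2 + (-4) y + (23).
Simplifying: h(y) = y^3 - 6*y^2 - 4*y + 23.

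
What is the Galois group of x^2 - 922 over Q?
Gal(K/Q) = Z/2Z (cyclic of order 2)

x^2 - 922 is irreducible over Q since 922 is not a rational square. The splitting field Q(sqrt(922)) has degree 2 over Q, and its unique nontrivial automorphism is sqrt(922) ↦ -sqrt(922). Hence Gal(Q(sqrt(922))/Q) = Z/2Z.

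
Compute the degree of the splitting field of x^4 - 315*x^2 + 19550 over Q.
[K:Q] = 4

f factors as (x^2 - 85)(x^2 - 230); the splitting field is K = Q(sqrt(85), sqrt(230)). Since 85, 230, and 19550 are all non-squares in Q, the three subfields Q(sqrt(85)), Q(sqrt(230)), Q(sqrt(19550)) are distinct degree-2 extensions, so [K:Q] = 4 (Klein four Galois group).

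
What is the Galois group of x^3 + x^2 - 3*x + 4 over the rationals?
Gal(K/Q) = S_3 (symmetric group of order 6)

Compute the discriminant of x^3 + (1)*x^2 + (-3)*x + (4): Δ = -547. Since Δ is not a rational square, the Galois group is not contained in A_3; it must be the full S_3 (irreducibility of the cubic rules out anything smaller).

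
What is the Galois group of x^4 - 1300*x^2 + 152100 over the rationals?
Gal(K/Q) = Z/2Z (cyclic of order 2)

f factors as (x^2 - 1170)(x^2 - 130), so the splitting field is K = Q(sqrt(1170), sqrt(130)). The squarefree part of 1170 is 130 and the squarefree part of 130 is also 130, so sqrt(1170) and sqrt(130) are both rational multiples of sqrt(130). Hence Q(sqrt(1170)) = Q(sqrt(130)) = Q(sqrt(130)), and the splitting field collapses to a single degree-2 extension with Galois group Z/2Z.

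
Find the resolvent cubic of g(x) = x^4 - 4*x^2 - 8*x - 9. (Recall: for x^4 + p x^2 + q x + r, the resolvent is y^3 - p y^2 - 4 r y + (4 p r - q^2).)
h(y) = y^3 + 4*y^2 + 36*y + 80

Identify coefficients: p = -4, q = -8, r = -9.
Plug into h(y) = y^3 - p y^2 - 4 r y + (4 p r - q^2):
  h(y) = y^3 - (-4) y^2 - 4*(-9) y + (4*(-4)*(-9) - (-8)^2)
       = y^3 + (4) y^2 + (36) y + (80).
Simplifying: h(y) = y^3 + 4*y^2 + 36*y + 80.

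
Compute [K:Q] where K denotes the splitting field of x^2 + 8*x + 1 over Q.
[K:Q] = 2

The discriminant of x^2 + (8)*x + (1) is b^2 - 4c = 64 - (4) = 60. Since 60 is not a perfect square in Q, the polynomial is irreducible over Q. Its two roots generate a degree-2 extension, so [K:Q] = 2.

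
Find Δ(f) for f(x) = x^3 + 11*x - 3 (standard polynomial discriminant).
Δ = -5567

For a depressed cubic x^3 + p x + q the discriminant is Δ = -4 p^3 - 27 q^2 = -4*(11)^3 - 27*(-3)^2 = -5324 - 243 = -5567.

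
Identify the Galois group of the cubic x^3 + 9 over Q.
Gal(K/Q) = S_3 (symmetric group of order 6)

Compute the discriminant of x^3 + (0)*x^2 + (0)*x + (9): Δ = -2187. Since Δ is not a rational square, the Galois group is not contained in A_3; it must be the full S_3 (irreducibility of the cubic rules out anything smaller).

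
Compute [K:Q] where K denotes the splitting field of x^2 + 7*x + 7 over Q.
[K:Q] = 2

The discriminant of x^2 + (7)*x + (7) is b^2 - 4c = 49 - (28) = 21. Since 21 is not a perfect square in Q, the polynomial is irreducible over Q. Its two roots generate a degree-2 extension, so [K:Q] = 2.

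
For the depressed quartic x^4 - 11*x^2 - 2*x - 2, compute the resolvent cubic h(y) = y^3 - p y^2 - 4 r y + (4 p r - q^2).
h(y) = y^3 + 11*y^2 + 8*y + 84

Identify coefficients: p = -11, q = -2, r = -2.
Plug into h(y) = y^3 - p y^2 - 4 r y + (4 p r - q^2):
  h(y) = y^3 - (-11) y^2 - 4*(-2) y + (4*(-11)*(-2) - (-2)^2)
       = y^3 + (11) y^2 + (8) y + (84).
Simplifying: h(y) = y^3 + 11*y^2 + 8*y + 84.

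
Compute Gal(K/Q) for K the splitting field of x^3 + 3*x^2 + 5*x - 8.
Gal(K/Q) = S_3 (symmetric group of order 6)

Compute the discriminant of x^3 + (3)*x^2 + (5)*x + (-8): Δ = -3299. Since Δ is not a rational square, the Galois group is not contained in A_3; it must be the full S_3 (irreducibility of the cubic rules out anything smaller).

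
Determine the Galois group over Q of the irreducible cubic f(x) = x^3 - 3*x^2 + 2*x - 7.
Gal(K/Q) = S_3 (symmetric group of order 6)

Compute the discriminant of x^3 + (-3)*x^2 + (2)*x + (-7): Δ = -1319. Since Δ is not a rational square, the Galois group is not contained in A_3; it must be the full S_3 (irreducibility of the cubic rules out anything smaller).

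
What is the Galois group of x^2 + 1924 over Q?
Gal(K/Q) = Z/2Z (cyclic of order 2)

x^2 + 1924 is irreducible over Q since -1924 is not a rational square. The splitting field Q(sqrt(-1924)) has degree 2 over Q, and its unique nontrivial automorphism is sqrt(-1924) ↦ -sqrt(-1924). Hence Gal(Q(sqrt(-1924))/Q) = Z/2Z.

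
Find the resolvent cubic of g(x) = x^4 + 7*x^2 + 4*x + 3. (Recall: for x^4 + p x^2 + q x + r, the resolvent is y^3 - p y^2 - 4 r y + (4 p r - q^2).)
h(y) = y^3 - 7*y^2 - 12*y + 68

Identify coefficients: p = 7, q = 4, r = 3.
Plug into h(y) = y^3 - p y^2 - 4 r y + (4 p r - q^2):
  h(y) = y^3 - (7) y^2 - 4*(3) y + (4*(7)*(3) - (4)^2)
       = y^3 + (-7) y^2 + (-12) y + (68).
Simplifying: h(y) = y^3 - 7*y^2 - 12*y + 68.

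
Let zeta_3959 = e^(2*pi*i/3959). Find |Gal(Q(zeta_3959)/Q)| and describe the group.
|Gal(Q(zeta_3959)/Q)| = phi(3959) = 3816; group ≅ (Z/3959Z)^* ≅ Z/36Z × Z/106Z

The n-th cyclotomic polynomial Φ_3959(x) is the minimal polynomial of zeta_3959 over Q and has degree phi(3959) = 3816. So Q(zeta_3959) is a degree-3816 Galois extension with Galois group (Z/3959Z)^*. By CRT, (Z/3959Z)^* ≅ (Z/37Z)^* × (Z/107Z)^*. Each prime-power unit group is (Z/37Z)^* ≅ Z/36Z; (Z/107Z)^* ≅ Z/106Z. Hence Gal(Q(zeta_3959)/Q) ≅ Z/36Z × Z/106Z.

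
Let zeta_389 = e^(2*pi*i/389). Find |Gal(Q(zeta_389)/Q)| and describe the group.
|Gal(Q(zeta_389)/Q)| = phi(389) = 388; group ≅ (Z/389Z)^* ≅ Z/388Z

The n-th cyclotomic polynomial Φ_389(x) is the minimal polynomial of zeta_389 over Q and has degree phi(389) = 388. So Q(zeta_389) is a degree-388 Galois extension with Galois group (Z/389Z)^*. (Z/389Z)^* is cyclic since 389 is an odd prime power (or 4). Hence Gal(Q(zeta_389)/Q) ≅ Z/388Z.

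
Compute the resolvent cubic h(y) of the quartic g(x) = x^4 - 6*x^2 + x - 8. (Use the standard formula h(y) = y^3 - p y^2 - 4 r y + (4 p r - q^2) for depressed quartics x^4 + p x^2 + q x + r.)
h(y) = y^3 + 6*y^2 + 32*y + 191

Identify coefficients: p = -6, q = 1, r = -8.
Plug into h(y) = y^3 - p y^2 - 4 r y + (4 p r - q^2):
  h(y) = y^3 - (-6) y^2 - 4*(-8) y + (4*(-6)*(-8) - (1)^2)
       = y^3 + (6) y^2 + (32) y + (191).
Simplifying: h(y) = y^3 + 6*y^2 + 32*y + 191.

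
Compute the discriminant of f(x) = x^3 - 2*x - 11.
Δ = -3235

For a depressed cubic x^3 + p x + q the discriminant is Δ = -4 p^3 - 27 q^2 = -4*(-2)^3 - 27*(-11)^2 = 32 - 3267 = -3235.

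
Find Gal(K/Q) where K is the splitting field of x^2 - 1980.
Gal(K/Q) = Z/2Z (cyclic of order 2)

x^2 - 1980 is irreducible over Q since 1980 is not a rational square. The splitting field Q(sqrt(1980)) has degree 2 over Q, and its unique nontrivial automorphism is sqrt(1980) ↦ -sqrt(1980). Hence Gal(Q(sqrt(1980))/Q) = Z/2Z.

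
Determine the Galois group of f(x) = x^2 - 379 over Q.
Gal(K/Q) = Z/2Z (cyclic of order 2)

x^2 - 379 is irreducible over Q since 379 is not a rational square. The splitting field Q(sqrt(379)) has degree 2 over Q, and its unique nontrivial automorphism is sqrt(379) ↦ -sqrt(379). Hence Gal(Q(sqrt(379))/Q) = Z/2Z.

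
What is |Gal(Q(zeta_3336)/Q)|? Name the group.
|Gal(Q(zeta_3336)/Q)| = phi(3336) = 1104; group ≅ (Z/3336Z)^* ≅ Z/2Z × Z/2Z × Z/2Z × Z/138Z

The n-th cyclotomic polynomial Φ_3336(x) is the minimal polynomial of zeta_3336 over Q and has degree phi(3336) = 1104. So Q(zeta_3336) is a degree-1104 Galois extension with Galois group (Z/3336Z)^*. By CRT, (Z/3336Z)^* ≅ (Z/8Z)^* × (Z/3Z)^* × (Z/139Z)^*. Each prime-power unit group is (Z/8Z)^* ≅ Z/2Z × Z/2Z; (Z/3Z)^* ≅ Z/2Z; (Z/139Z)^* ≅ Z/138Z. Hence Gal(Q(zeta_3336)/Q) ≅ Z/2Z × Z/2Z × Z/2Z × Z/138Z.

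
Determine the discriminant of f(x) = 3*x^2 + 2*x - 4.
Δ = 52

For a quadratic a x^2 + b x + c the discriminant is Δ = b^2 - 4ac = (2)^2 - 4*(3)*(-4) = 4 - (-48) = 52.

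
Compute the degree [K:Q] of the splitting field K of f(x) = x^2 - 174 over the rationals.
[K:Q] = 2

The polynomial x^2 - 174 is irreducible over Q since 174 is not a perfect square. Its splitting field is Q(sqrt(174)), which has degree 2 over Q.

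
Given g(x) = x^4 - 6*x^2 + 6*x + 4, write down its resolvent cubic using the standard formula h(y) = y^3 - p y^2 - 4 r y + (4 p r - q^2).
h(y) = y^3 + 6*y^2 - 16*y - 132

Identify coefficients: p = -6, q = 6, r = 4.
Plug into h(y) = y^3 - p y^2 - 4 r y + (4 p r - q^2):
  h(y) = y^3 - (-6) y^2 - 4*(4) y + (4*(-6)*(4) - (6)^2)
       = y^3 + (6) y^2 + (-16) y + (-132).
Simplifying: h(y) = y^3 + 6*y^2 - 16*y - 132.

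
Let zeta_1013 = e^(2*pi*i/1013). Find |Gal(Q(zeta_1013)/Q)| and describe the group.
|Gal(Q(zeta_1013)/Q)| = phi(1013) = 1012; group ≅ (Z/1013Z)^* ≅ Z/1012Z

The n-th cyclotomic polynomial Φ_1013(x) is the minimal polynomial of zeta_1013 over Q and has degree phi(1013) = 1012. So Q(zeta_1013) is a degree-1012 Galois extension with Galois group (Z/1013Z)^*. (Z/1013Z)^* is cyclic since 1013 is an odd prime power (or 4). Hence Gal(Q(zeta_1013)/Q) ≅ Z/1012Z.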